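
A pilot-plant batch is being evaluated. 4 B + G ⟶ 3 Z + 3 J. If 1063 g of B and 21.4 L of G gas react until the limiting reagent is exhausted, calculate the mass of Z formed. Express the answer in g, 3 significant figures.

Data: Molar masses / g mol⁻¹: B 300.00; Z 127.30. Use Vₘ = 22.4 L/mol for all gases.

338 g

n(B) = 1063 / 300.00 = 3.543 mol
n(G) = 21.40 / 22.4 = 0.9554 mol
n/ν for B = 3.543/4 = 0.8858
n/ν for G = 0.9554/1 = 0.9554
Smallest n/ν is B → limiting reagent.
n(Z) = (3/4) × 3.543 = 2.657 mol
mass = 2.657 × 127.30 = 338.2 g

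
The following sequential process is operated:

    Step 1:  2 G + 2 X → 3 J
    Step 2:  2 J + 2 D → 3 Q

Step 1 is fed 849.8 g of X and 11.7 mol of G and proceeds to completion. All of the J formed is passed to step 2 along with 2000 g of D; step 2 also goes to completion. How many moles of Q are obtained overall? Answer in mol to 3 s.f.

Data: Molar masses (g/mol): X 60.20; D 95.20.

Step 1:
n(X) = 849.8 / 60.20 = 14.12 mol
n(G) = 11.70 mol
n/ν for X = 14.12/2 = 7.060
n/ν for G = 11.70/2 = 5.850
Smallest n/ν is G → limiting reagent.
n(J) produced = (3/2) × 11.70 = 17.55 mol
Step 2:
n(J) available = 17.55 mol
n(D) = 2000 / 95.20 = 21.01 mol
n/ν for J = 17.55/2 = 8.775
n/ν for D = 21.01/2 = 10.51
Smallest n/ν is J → limiting reagent.
n(Q) = (3/2) × 17.55 = 26.33 mol

26.3 mol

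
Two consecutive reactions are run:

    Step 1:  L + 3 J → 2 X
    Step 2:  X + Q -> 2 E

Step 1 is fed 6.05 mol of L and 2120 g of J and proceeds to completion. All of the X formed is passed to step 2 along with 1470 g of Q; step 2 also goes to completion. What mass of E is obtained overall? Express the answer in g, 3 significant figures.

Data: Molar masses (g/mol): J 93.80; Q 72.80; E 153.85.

Step 1:
n(L) = 6.050 mol
n(J) = 2120 / 93.80 = 22.60 mol
n/ν → L: 6.050, J: 7.533; L is limiting.
n(X) produced = (2/1) × 6.050 = 12.10 mol
Step 2:
n(X) available = 12.10 mol
n(Q) = 1470 / 72.80 = 20.19 mol
n/ν → X: 12.10, Q: 20.19; X is limiting.
n(E) = (2/1) × 12.10 = 24.20 mol
mass = 24.20 × 153.85 = 3723 g

3720 g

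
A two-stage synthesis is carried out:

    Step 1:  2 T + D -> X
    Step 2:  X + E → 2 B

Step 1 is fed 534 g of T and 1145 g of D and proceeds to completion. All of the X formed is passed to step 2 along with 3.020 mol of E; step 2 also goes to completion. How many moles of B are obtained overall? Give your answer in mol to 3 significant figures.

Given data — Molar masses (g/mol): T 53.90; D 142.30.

Step 1:
n(T) = 534.0 / 53.90 = 9.907 mol
n(D) = 1145 / 142.30 = 8.046 mol
n/ν for T = 9.907/2 = 4.954
n/ν for D = 8.046/1 = 8.046
Smallest n/ν is T → limiting reagent.
n(X) produced = (1/2) × 9.907 = 4.954 mol
Step 2:
n(X) available = 4.954 mol
n(E) = 3.020 mol
n/ν for X = 4.954/1 = 4.954
n/ν for E = 3.020/1 = 3.020
Smallest n/ν is E → limiting reagent.
n(B) = (2/1) × 3.020 = 6.040 mol

6.04 mol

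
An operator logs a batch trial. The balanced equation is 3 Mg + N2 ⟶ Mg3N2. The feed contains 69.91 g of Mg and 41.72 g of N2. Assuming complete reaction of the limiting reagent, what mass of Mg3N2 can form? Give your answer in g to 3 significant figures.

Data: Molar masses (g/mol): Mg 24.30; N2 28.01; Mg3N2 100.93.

n(Mg) = 69.91 / 24.30 = 2.877 mol
n(N2) = 41.72 / 28.01 = 1.489 mol
n/ν → Mg: 0.9590, N2: 1.489; Mg is limiting.
n(Mg3N2) = (1/3) × 2.877 = 0.9590 mol
mass = 0.9590 × 100.93 = 96.79 g

96.8 g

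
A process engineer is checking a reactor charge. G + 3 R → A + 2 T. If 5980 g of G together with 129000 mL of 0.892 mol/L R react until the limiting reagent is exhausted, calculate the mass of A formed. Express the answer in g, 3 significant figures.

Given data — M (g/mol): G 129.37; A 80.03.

3070 g

n(G) = 5980 / 129.37 = 46.22 mol
n(R) = 0.892 × 129000/1000 = 115.1 mol
n/ν → G: 46.22, R: 38.37; R is limiting.
n(A) = (1/3) × 115.1 = 38.37 mol
mass = 38.37 × 80.03 = 3071 g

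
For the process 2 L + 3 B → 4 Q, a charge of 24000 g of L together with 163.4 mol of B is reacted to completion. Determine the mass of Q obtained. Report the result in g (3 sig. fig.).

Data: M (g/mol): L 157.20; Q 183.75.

n(L) = 24000 / 157.20 = 152.7 mol
n(B) = 163.4 mol
n/ν → L: 76.35, B: 54.47; B is limiting.
n(Q) = (4/3) × 163.4 = 217.9 mol
mass = 217.9 × 183.75 = 40040 g

40000 g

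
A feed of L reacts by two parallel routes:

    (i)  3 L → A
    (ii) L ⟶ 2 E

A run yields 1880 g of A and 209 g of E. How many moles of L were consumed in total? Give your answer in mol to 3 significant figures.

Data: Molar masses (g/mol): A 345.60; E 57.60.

n(A) = 1880 / 345.60 = 5.440 mol
n(E) = 209 / 57.60 = 3.628 mol
n(L) via (i) = (3/1)×5.440 = 16.32 mol
n(L) via (ii) = (1/2)×3.628 = 1.814 mol
total n(L) = 16.32 + 1.814 = 18.13 mol

18.1 mol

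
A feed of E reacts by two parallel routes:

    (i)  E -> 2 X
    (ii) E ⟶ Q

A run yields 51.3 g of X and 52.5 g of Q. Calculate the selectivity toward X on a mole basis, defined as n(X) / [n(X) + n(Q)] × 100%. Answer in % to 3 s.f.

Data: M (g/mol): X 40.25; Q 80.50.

n(X) = 51.3 / 40.25 = 1.275 mol
n(Q) = 52.5 / 80.50 = 0.6522 mol
selectivity = 1.275/(1.275+0.6522) × 100 = 66.16 %

66.2 %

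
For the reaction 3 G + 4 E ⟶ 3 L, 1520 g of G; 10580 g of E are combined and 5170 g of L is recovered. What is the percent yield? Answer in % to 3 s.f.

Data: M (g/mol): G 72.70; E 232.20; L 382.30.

n(G) = 1520 / 72.70 = 20.91 mol
n(E) = 10580 / 232.20 = 45.56 mol
n/ν for G = 20.91/3 = 6.970
n/ν for E = 45.56/4 = 11.39
Smallest n/ν is G → limiting reagent.
theoretical n(L) = (3/3) × 20.91 = 20.91 mol → 7994 g
% yield = 5170 / 7994 × 100 = 64.67 %

64.7 %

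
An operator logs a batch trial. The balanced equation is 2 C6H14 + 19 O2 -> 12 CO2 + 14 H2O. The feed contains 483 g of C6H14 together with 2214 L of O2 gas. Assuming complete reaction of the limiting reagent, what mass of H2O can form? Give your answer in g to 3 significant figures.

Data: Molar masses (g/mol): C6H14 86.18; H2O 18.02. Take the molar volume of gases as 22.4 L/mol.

707 g

n(C6H14) = 483.0 / 86.18 = 5.605 mol
n(O2) = 2214 / 22.4 = 98.84 mol
n/ν → C6H14: 2.803, O2: 5.202; C6H14 is limiting.
n(H2O) = (14/2) × 5.605 = 39.24 mol
mass = 39.24 × 18.02 = 707.1 g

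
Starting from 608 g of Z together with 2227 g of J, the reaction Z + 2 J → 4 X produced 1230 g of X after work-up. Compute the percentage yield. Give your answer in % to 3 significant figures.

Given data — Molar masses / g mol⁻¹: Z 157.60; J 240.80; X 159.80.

n(Z) = 608.0 / 157.60 = 3.858 mol
n(J) = 2227 / 240.80 = 9.248 mol
n/ν for Z = 3.858/1 = 3.858
n/ν for J = 9.248/2 = 4.624
Smallest n/ν is Z → limiting reagent.
theoretical n(X) = (4/1) × 3.858 = 15.43 mol → 2466 g
% yield = 1230 / 2466 × 100 = 49.88 %

49.9 %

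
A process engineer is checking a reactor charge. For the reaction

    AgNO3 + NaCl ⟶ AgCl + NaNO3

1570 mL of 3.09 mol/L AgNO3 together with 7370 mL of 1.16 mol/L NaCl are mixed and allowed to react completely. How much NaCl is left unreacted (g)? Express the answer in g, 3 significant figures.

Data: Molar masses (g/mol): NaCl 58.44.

216 g

n(AgNO3) = 3.09 × 1570/1000 = 4.851 mol
n(NaCl) = 1.16 × 7370/1000 = 8.549 mol
n/ν for AgNO3 = 4.851/1 = 4.851
n/ν for NaCl = 8.549/1 = 8.549
Smallest n/ν is AgNO3 → limiting reagent.
NaCl consumed = (1/1) × 4.851 = 4.851 mol
NaCl remaining = 8.549 − 4.851 = 3.698 mol
mass = 3.698 × 58.44 = 216.1 g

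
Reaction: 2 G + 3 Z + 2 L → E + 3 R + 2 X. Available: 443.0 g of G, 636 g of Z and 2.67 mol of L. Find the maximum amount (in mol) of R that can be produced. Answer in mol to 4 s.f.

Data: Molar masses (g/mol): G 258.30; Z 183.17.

2.573 mol

n(G) = 443.0 / 258.30 = 1.715 mol
n(Z) = 636.0 / 183.17 = 3.472 mol
n(L) = 2.670 mol
n/ν for G = 1.715/2 = 0.8575
n/ν for Z = 3.472/3 = 1.157
n/ν for L = 2.670/2 = 1.335
Smallest n/ν is G → limiting reagent.
n(R) = (3/2) × 1.715 = 2.573 mol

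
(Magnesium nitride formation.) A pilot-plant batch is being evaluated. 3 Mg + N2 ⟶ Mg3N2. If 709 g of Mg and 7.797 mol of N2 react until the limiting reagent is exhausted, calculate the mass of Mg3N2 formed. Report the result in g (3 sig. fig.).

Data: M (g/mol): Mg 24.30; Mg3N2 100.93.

787 g

n(Mg) = 709.0 / 24.30 = 29.18 mol
n(N2) = 7.797 mol
n/ν → Mg: 9.727, N2: 7.797; N2 is limiting.
n(Mg3N2) = (1/1) × 7.797 = 7.797 mol
mass = 7.797 × 100.93 = 787.0 g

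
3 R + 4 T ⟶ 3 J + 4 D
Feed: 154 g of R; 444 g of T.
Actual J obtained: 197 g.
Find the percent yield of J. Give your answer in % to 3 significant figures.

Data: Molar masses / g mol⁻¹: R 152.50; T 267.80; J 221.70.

n(R) = 154.0 / 152.50 = 1.010 mol
n(T) = 444.0 / 267.80 = 1.658 mol
n/ν → R: 0.3367, T: 0.4145; R is limiting.
theoretical n(J) = (3/3) × 1.010 = 1.010 mol → 223.9 g
% yield = 197 / 223.9 × 100 = 87.99 %

88.0 %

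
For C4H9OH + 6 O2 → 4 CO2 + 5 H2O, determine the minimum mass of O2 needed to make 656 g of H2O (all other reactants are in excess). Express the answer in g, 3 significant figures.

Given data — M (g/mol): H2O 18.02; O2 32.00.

n(H2O) = 656 / 18.02 = 36.40 mol
n(O2) = (6/5) × 36.40 = 43.68 mol
mass = 43.68 × 32.00 = 1398 g

1400 g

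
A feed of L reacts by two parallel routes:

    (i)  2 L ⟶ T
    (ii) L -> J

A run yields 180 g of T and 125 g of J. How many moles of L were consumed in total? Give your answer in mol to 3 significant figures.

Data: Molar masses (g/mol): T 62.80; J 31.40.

n(T) = 180 / 62.80 = 2.866 mol
n(J) = 125 / 31.40 = 3.981 mol
n(L) via (i) = (2/1)×2.866 = 5.732 mol
n(L) via (ii) = (1/1)×3.981 = 3.981 mol
total n(L) = 5.732 + 3.981 = 9.713 mol

9.71 mol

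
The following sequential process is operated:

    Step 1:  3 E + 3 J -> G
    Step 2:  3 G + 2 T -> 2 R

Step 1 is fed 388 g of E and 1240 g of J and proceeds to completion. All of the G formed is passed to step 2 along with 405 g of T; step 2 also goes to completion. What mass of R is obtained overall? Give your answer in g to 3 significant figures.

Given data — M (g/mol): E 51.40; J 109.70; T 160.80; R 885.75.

1490 g

Step 1:
n(E) = 388.0 / 51.40 = 7.549 mol
n(J) = 1240 / 109.70 = 11.30 mol
n/ν for E = 7.549/3 = 2.516
n/ν for J = 11.30/3 = 3.767
Smallest n/ν is E → limiting reagent.
n(G) produced = (1/3) × 7.549 = 2.516 mol
Step 2:
n(G) available = 2.516 mol
n(T) = 405.0 / 160.80 = 2.519 mol
n/ν for G = 2.516/3 = 0.8387
n/ν for T = 2.519/2 = 1.260
Smallest n/ν is G → limiting reagent.
n(R) = (2/3) × 2.516 = 1.677 mol
mass = 1.677 × 885.75 = 1485 g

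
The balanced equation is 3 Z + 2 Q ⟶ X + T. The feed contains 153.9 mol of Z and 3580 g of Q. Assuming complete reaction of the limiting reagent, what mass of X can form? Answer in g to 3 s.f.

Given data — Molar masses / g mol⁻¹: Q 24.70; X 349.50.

17900 g

n(Z) = 153.9 mol
n(Q) = 3580 / 24.70 = 144.9 mol
n/ν for Z = 153.9/3 = 51.30
n/ν for Q = 144.9/2 = 72.45
Smallest n/ν is Z → limiting reagent.
n(X) = (1/3) × 153.9 = 51.30 mol
mass = 51.30 × 349.50 = 17930 g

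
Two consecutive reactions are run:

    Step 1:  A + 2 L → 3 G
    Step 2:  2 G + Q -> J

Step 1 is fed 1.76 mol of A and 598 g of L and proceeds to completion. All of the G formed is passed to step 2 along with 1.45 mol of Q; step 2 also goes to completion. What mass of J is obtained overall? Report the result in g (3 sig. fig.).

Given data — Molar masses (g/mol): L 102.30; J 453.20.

657 g

Step 1:
n(A) = 1.760 mol
n(L) = 598.0 / 102.30 = 5.846 mol
n/ν → A: 1.760, L: 2.923; A is limiting.
n(G) produced = (3/1) × 1.760 = 5.280 mol
Step 2:
n(G) available = 5.280 mol
n(Q) = 1.450 mol
n/ν → G: 2.640, Q: 1.450; Q is limiting.
n(J) = (1/1) × 1.450 = 1.450 mol
mass = 1.450 × 453.20 = 657.1 g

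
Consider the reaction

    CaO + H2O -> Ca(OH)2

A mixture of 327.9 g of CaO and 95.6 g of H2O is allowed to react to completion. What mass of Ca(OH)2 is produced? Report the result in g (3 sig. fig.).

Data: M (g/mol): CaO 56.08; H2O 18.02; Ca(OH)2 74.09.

n(CaO) = 327.9 / 56.08 = 5.847 mol
n(H2O) = 95.60 / 18.02 = 5.305 mol
n/ν for CaO = 5.847/1 = 5.847
n/ν for H2O = 5.305/1 = 5.305
Smallest n/ν is H2O → limiting reagent.
n(Ca(OH)2) = (1/1) × 5.305 = 5.305 mol
mass = 5.305 × 74.09 = 393.0 g

393 g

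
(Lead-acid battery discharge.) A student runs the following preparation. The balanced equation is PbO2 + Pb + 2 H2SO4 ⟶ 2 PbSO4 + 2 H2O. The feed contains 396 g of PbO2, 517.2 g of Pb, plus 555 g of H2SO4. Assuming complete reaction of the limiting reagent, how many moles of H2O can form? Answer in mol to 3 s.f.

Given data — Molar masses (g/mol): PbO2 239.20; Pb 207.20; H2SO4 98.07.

3.31 mol

n(PbO2) = 396.0 / 239.20 = 1.656 mol
n(Pb) = 517.2 / 207.20 = 2.496 mol
n(H2SO4) = 555.0 / 98.07 = 5.659 mol
n/ν for PbO2 = 1.656/1 = 1.656
n/ν for Pb = 2.496/1 = 2.496
n/ν for H2SO4 = 5.659/2 = 2.830
Smallest n/ν is PbO2 → limiting reagent.
n(H2O) = (2/1) × 1.656 = 3.312 mol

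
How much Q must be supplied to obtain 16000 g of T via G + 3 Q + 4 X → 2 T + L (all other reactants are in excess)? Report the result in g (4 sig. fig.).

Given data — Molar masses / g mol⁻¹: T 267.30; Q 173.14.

n(T) = 16000 / 267.30 = 59.86 mol
n(Q) = (3/2) × 59.86 = 89.79 mol
mass = 89.79 × 173.14 = 15550 g

15550 g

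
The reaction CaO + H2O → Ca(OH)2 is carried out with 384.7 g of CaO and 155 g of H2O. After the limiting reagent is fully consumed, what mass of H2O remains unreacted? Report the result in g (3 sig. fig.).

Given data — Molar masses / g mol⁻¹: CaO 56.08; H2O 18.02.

31.4 g

n(CaO) = 384.7 / 56.08 = 6.860 mol
n(H2O) = 155.0 / 18.02 = 8.602 mol
n/ν → CaO: 6.860, H2O: 8.602; CaO is limiting.
H2O consumed = (1/1) × 6.860 = 6.860 mol
H2O remaining = 8.602 − 6.860 = 1.742 mol
mass = 1.742 × 18.02 = 31.39 g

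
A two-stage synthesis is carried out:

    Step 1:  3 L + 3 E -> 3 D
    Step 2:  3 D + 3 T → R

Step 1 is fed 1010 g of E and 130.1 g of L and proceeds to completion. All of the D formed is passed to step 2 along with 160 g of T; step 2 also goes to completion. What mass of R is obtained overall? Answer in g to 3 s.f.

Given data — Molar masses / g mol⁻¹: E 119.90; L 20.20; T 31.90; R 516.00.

863 g

Step 1:
n(E) = 1010 / 119.90 = 8.424 mol
n(L) = 130.1 / 20.20 = 6.441 mol
n/ν → E: 2.808, L: 2.147; L is limiting.
n(D) produced = (3/3) × 6.441 = 6.441 mol
Step 2:
n(D) available = 6.441 mol
n(T) = 160.0 / 31.90 = 5.016 mol
n/ν → D: 2.147, T: 1.672; T is limiting.
n(R) = (1/3) × 5.016 = 1.672 mol
mass = 1.672 × 516.00 = 862.8 g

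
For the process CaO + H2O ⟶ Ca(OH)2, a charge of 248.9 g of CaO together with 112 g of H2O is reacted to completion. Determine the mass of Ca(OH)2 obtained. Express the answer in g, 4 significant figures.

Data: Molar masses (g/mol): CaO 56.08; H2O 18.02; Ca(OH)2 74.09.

n(CaO) = 248.9 / 56.08 = 4.438 mol
n(H2O) = 112.0 / 18.02 = 6.215 mol
n/ν for CaO = 4.438/1 = 4.438
n/ν for H2O = 6.215/1 = 6.215
Smallest n/ν is CaO → limiting reagent.
n(Ca(OH)2) = (1/1) × 4.438 = 4.438 mol
mass = 4.438 × 74.09 = 328.8 g

328.8 g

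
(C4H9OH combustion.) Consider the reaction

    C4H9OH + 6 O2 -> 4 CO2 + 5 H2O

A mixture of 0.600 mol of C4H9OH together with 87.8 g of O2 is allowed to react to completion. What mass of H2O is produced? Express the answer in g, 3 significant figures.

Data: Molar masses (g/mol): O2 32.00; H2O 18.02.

n(C4H9OH) = 0.6000 mol
n(O2) = 87.80 / 32.00 = 2.744 mol
n/ν for C4H9OH = 0.6000/1 = 0.6000
n/ν for O2 = 2.744/6 = 0.4573
Smallest n/ν is O2 → limiting reagent.
n(H2O) = (5/6) × 2.744 = 2.287 mol
mass = 2.287 × 18.02 = 41.21 g

41.2 g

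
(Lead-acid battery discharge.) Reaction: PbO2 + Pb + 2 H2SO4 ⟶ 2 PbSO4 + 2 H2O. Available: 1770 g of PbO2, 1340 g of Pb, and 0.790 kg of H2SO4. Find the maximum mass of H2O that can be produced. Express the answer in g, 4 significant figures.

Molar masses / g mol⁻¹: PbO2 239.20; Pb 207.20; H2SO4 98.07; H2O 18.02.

145.2 g

n(PbO2) = 1770 / 239.20 = 7.400 mol
n(Pb) = 1340 / 207.20 = 6.467 mol
n(H2SO4) = 0.7900×1000 / 98.07 = 8.055 mol
n/ν for PbO2 = 7.400/1 = 7.400
n/ν for Pb = 6.467/1 = 6.467
n/ν for H2SO4 = 8.055/2 = 4.028
Smallest n/ν is H2SO4 → limiting reagent.
n(H2O) = (2/2) × 8.055 = 8.055 mol
mass = 8.055 × 18.02 = 145.2 g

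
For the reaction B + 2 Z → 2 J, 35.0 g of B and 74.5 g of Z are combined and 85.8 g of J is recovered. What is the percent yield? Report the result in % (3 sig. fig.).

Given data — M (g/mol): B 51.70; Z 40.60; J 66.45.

n(B) = 35.00 / 51.70 = 0.6770 mol
n(Z) = 74.50 / 40.60 = 1.835 mol
n/ν for B = 0.6770/1 = 0.6770
n/ν for Z = 1.835/2 = 0.9175
Smallest n/ν is B → limiting reagent.
theoretical n(J) = (2/1) × 0.6770 = 1.354 mol → 89.97 g
% yield = 85.8 / 89.97 × 100 = 95.37 %

95.4 %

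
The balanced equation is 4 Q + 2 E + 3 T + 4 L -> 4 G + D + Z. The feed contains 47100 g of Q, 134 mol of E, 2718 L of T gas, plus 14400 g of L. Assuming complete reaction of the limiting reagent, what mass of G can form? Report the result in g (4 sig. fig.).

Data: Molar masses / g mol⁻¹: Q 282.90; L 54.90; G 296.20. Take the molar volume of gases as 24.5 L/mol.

n(Q) = 47100 / 282.90 = 166.5 mol
n(E) = 134.0 mol
n(T) = 2718 / 24.5 = 110.9 mol
n(L) = 14400 / 54.90 = 262.3 mol
n/ν for Q = 166.5/4 = 41.63
n/ν for E = 134.0/2 = 67.00
n/ν for T = 110.9/3 = 36.97
n/ν for L = 262.3/4 = 65.58
Smallest n/ν is T → limiting reagent.
n(G) = (4/3) × 110.9 = 147.9 mol
mass = 147.9 × 296.20 = 43810 g

43810 g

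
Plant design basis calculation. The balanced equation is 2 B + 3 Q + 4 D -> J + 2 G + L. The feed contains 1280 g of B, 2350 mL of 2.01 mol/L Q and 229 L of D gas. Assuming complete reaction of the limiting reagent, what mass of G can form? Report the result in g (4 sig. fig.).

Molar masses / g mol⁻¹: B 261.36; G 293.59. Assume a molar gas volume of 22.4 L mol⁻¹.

924.5 g

n(B) = 1280 / 261.36 = 4.897 mol
n(Q) = 2.01 × 2350/1000 = 4.724 mol
n(D) = 229.0 / 22.4 = 10.22 mol
n/ν for B = 4.897/2 = 2.449
n/ν for Q = 4.724/3 = 1.575
n/ν for D = 10.22/4 = 2.555
Smallest n/ν is Q → limiting reagent.
n(G) = (2/3) × 4.724 = 3.149 mol
mass = 3.149 × 293.59 = 924.5 g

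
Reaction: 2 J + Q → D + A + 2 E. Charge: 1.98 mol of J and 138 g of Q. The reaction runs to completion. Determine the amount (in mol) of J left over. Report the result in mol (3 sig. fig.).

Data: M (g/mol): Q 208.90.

n(J) = 1.980 mol
n(Q) = 138.0 / 208.90 = 0.6606 mol
n/ν → J: 0.9900, Q: 0.6606; Q is limiting.
J consumed = (2/1) × 0.6606 = 1.321 mol
J remaining = 1.980 − 1.321 = 0.6590 mol

0.659 mol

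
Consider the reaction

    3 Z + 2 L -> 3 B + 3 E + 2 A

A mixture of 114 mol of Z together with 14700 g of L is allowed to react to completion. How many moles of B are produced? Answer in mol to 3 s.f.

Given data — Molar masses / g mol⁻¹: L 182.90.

n(Z) = 114.0 mol
n(L) = 14700 / 182.90 = 80.37 mol
n/ν → Z: 38.00, L: 40.19; Z is limiting.
n(B) = (3/3) × 114.0 = 114.0 mol

114 mol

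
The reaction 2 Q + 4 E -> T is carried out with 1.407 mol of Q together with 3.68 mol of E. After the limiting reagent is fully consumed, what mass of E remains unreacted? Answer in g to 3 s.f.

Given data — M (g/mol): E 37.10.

n(Q) = 1.407 mol
n(E) = 3.680 mol
n/ν for Q = 1.407/2 = 0.7035
n/ν for E = 3.680/4 = 0.9200
Smallest n/ν is Q → limiting reagent.
E consumed = (4/2) × 1.407 = 2.814 mol
E remaining = 3.680 − 2.814 = 0.8660 mol
mass = 0.8660 × 37.10 = 32.13 g

32.1 g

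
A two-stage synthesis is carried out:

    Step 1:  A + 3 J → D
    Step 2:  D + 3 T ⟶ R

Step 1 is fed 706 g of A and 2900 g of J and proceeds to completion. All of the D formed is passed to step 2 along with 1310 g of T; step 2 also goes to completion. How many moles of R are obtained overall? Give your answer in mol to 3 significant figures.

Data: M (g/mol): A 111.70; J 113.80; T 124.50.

3.51 mol

Step 1:
n(A) = 706.0 / 111.70 = 6.321 mol
n(J) = 2900 / 113.80 = 25.48 mol
n/ν for A = 6.321/1 = 6.321
n/ν for J = 25.48/3 = 8.493
Smallest n/ν is A → limiting reagent.
n(D) produced = (1/1) × 6.321 = 6.321 mol
Step 2:
n(D) available = 6.321 mol
n(T) = 1310 / 124.50 = 10.52 mol
n/ν for D = 6.321/1 = 6.321
n/ν for T = 10.52/3 = 3.507
Smallest n/ν is T → limiting reagent.
n(R) = (1/3) × 10.52 = 3.507 mol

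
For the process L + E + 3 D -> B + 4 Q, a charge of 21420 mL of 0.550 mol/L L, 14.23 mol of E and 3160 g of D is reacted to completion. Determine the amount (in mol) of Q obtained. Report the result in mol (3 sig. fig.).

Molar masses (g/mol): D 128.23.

n(L) = 0.550 × 21420/1000 = 11.78 mol
n(E) = 14.23 mol
n(D) = 3160 / 128.23 = 24.64 mol
n/ν for L = 11.78/1 = 11.78
n/ν for E = 14.23/1 = 14.23
n/ν for D = 24.64/3 = 8.213
Smallest n/ν is D → limiting reagent.
n(Q) = (4/3) × 24.64 = 32.85 mol

32.9 mol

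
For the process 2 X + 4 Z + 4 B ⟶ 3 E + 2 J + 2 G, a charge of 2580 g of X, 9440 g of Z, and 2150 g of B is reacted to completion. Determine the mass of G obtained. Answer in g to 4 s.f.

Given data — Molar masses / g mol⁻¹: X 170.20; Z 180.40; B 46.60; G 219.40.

3326 g

n(X) = 2580 / 170.20 = 15.16 mol
n(Z) = 9440 / 180.40 = 52.33 mol
n(B) = 2150 / 46.60 = 46.14 mol
n/ν for X = 15.16/2 = 7.580
n/ν for Z = 52.33/4 = 13.08
n/ν for B = 46.14/4 = 11.54
Smallest n/ν is X → limiting reagent.
n(G) = (2/2) × 15.16 = 15.16 mol
mass = 15.16 × 219.40 = 3326 g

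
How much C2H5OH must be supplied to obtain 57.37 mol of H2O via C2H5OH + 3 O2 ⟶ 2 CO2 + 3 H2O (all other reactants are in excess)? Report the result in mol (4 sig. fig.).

n(H2O) = 57.37 mol
n(C2H5OH) = (1/3) × 57.37 = 19.12 mol

19.12 mol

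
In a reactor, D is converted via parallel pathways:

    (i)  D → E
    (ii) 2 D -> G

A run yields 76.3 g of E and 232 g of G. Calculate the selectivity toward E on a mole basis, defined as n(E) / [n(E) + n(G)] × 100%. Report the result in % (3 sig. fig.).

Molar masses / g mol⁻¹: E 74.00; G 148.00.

n(E) = 76.3 / 74.00 = 1.031 mol
n(G) = 232 / 148.00 = 1.568 mol
selectivity = 1.031/(1.031+1.568) × 100 = 39.67 %

39.7 %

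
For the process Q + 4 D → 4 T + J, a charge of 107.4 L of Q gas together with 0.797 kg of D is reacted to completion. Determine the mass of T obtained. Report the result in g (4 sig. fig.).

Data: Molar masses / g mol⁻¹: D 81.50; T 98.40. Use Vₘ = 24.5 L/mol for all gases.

n(Q) = 107.4 / 24.5 = 4.384 mol
n(D) = 0.7970×1000 / 81.50 = 9.779 mol
n/ν → Q: 4.384, D: 2.445; D is limiting.
n(T) = (4/4) × 9.779 = 9.779 mol
mass = 9.779 × 98.40 = 962.3 g

962.3 g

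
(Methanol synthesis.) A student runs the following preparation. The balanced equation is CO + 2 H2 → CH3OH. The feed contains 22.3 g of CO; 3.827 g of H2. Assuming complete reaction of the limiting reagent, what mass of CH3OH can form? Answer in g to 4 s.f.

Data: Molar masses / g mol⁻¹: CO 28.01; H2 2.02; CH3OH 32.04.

n(CO) = 22.30 / 28.01 = 0.7961 mol
n(H2) = 3.827 / 2.02 = 1.895 mol
n/ν → CO: 0.7961, H2: 0.9475; CO is limiting.
n(CH3OH) = (1/1) × 0.7961 = 0.7961 mol
mass = 0.7961 × 32.04 = 25.51 g

25.51 g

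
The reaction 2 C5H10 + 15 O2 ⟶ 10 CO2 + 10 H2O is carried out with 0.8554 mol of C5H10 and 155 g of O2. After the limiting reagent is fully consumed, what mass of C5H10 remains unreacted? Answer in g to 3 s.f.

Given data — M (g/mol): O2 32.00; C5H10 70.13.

14.7 g

n(C5H10) = 0.8554 mol
n(O2) = 155.0 / 32.00 = 4.844 mol
n/ν for C5H10 = 0.8554/2 = 0.4277
n/ν for O2 = 4.844/15 = 0.3229
Smallest n/ν is O2 → limiting reagent.
C5H10 consumed = (2/15) × 4.844 = 0.6459 mol
C5H10 remaining = 0.8554 − 0.6459 = 0.2095 mol
mass = 0.2095 × 70.13 = 14.69 g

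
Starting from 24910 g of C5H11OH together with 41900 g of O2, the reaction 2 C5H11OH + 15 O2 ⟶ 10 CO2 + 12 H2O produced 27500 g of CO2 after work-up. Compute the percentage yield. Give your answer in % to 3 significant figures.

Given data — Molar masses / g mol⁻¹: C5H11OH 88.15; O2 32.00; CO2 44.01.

n(C5H11OH) = 24910 / 88.15 = 282.6 mol
n(O2) = 41900 / 32.00 = 1309 mol
n/ν → C5H11OH: 141.3, O2: 87.27; O2 is limiting.
theoretical n(CO2) = (10/15) × 1309 = 872.7 mol → 38410 g
% yield = 27500 / 38410 × 100 = 71.60 %

71.6 %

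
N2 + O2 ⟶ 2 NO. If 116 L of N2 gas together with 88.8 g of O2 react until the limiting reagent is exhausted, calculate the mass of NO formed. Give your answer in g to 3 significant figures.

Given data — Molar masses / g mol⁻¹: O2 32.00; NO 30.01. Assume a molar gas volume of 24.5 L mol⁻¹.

167 g

n(N2) = 116.0 / 24.5 = 4.735 mol
n(O2) = 88.80 / 32.00 = 2.775 mol
n/ν for N2 = 4.735/1 = 4.735
n/ν for O2 = 2.775/1 = 2.775
Smallest n/ν is O2 → limiting reagent.
n(NO) = (2/1) × 2.775 = 5.550 mol
mass = 5.550 × 30.01 = 166.6 g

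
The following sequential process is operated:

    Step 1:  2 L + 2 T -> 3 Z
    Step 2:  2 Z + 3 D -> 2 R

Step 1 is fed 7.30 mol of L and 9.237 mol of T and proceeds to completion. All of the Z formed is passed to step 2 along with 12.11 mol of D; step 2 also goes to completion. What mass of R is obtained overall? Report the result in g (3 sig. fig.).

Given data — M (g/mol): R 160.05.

Step 1:
n(L) = 7.300 mol
n(T) = 9.237 mol
n/ν → L: 3.650, T: 4.619; L is limiting.
n(Z) produced = (3/2) × 7.300 = 10.95 mol
Step 2:
n(Z) available = 10.95 mol
n(D) = 12.11 mol
n/ν → Z: 5.475, D: 4.037; D is limiting.
n(R) = (2/3) × 12.11 = 8.073 mol
mass = 8.073 × 160.05 = 1292 g

1290 g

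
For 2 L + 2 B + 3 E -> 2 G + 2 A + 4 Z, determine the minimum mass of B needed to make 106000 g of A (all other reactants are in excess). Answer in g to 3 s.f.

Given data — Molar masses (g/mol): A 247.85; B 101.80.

n(A) = 106000 / 247.85 = 427.7 mol
n(B) = (2/2) × 427.7 = 427.7 mol
mass = 427.7 × 101.80 = 43540 g

43500 g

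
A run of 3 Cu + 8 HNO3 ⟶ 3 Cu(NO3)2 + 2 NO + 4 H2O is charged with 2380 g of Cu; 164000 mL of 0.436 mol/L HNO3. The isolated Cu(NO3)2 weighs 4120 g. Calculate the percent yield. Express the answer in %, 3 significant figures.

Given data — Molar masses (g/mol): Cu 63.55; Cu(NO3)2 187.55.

n(Cu) = 2380 / 63.55 = 37.45 mol
n(HNO3) = 0.436 × 164000/1000 = 71.50 mol
n/ν for Cu = 37.45/3 = 12.48
n/ν for HNO3 = 71.50/8 = 8.938
Smallest n/ν is HNO3 → limiting reagent.
theoretical n(Cu(NO3)2) = (3/8) × 71.50 = 26.81 mol → 5028 g
% yield = 4120 / 5028 × 100 = 81.94 %

81.9 %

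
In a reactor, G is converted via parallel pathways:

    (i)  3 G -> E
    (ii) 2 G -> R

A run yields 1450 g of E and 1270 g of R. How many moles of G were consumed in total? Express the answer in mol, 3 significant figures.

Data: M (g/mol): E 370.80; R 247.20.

22.0 mol

n(E) = 1450 / 370.80 = 3.910 mol
n(R) = 1270 / 247.20 = 5.138 mol
n(G) via (i) = (3/1)×3.910 = 11.73 mol
n(G) via (ii) = (2/1)×5.138 = 10.28 mol
total n(G) = 11.73 + 10.28 = 22.01 mol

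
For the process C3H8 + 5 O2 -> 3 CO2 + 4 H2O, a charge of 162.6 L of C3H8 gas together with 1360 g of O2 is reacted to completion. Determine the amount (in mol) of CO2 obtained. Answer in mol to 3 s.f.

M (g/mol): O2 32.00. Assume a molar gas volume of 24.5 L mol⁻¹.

n(C3H8) = 162.6 / 24.5 = 6.637 mol
n(O2) = 1360 / 32.00 = 42.50 mol
n/ν for C3H8 = 6.637/1 = 6.637
n/ν for O2 = 42.50/5 = 8.500
Smallest n/ν is C3H8 → limiting reagent.
n(CO2) = (3/1) × 6.637 = 19.91 mol

19.9 mol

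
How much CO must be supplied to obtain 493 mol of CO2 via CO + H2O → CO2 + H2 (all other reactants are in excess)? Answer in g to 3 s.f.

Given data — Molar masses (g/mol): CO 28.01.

13800 g

n(CO2) = 493.0 mol
n(CO) = (1/1) × 493.0 = 493.0 mol
mass = 493.0 × 28.01 = 13810 g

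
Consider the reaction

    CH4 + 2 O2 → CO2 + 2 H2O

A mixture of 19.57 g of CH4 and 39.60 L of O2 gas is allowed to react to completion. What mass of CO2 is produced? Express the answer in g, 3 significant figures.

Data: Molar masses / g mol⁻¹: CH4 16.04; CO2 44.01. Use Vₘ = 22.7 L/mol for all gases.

n(CH4) = 19.57 / 16.04 = 1.220 mol
n(O2) = 39.60 / 22.7 = 1.744 mol
n/ν for CH4 = 1.220/1 = 1.220
n/ν for O2 = 1.744/2 = 0.8720
Smallest n/ν is O2 → limiting reagent.
n(CO2) = (1/2) × 1.744 = 0.8720 mol
mass = 0.8720 × 44.01 = 38.38 g

38.4 g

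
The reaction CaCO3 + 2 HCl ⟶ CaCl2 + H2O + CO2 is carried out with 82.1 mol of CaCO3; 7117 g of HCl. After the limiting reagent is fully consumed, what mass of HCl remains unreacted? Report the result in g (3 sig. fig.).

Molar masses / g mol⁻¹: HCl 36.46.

1130 g

n(CaCO3) = 82.10 mol
n(HCl) = 7117 / 36.46 = 195.2 mol
n/ν for CaCO3 = 82.10/1 = 82.10
n/ν for HCl = 195.2/2 = 97.60
Smallest n/ν is CaCO3 → limiting reagent.
HCl consumed = (2/1) × 82.10 = 164.2 mol
HCl remaining = 195.2 − 164.2 = 31.00 mol
mass = 31.00 × 36.46 = 1130 g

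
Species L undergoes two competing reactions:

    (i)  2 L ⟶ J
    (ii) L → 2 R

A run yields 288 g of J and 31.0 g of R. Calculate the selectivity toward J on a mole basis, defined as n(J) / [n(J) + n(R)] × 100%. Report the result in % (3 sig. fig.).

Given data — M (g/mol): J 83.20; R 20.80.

n(J) = 288 / 83.20 = 3.462 mol
n(R) = 31.0 / 20.80 = 1.490 mol
selectivity = 3.462/(3.462+1.490) × 100 = 69.91 %

69.9 %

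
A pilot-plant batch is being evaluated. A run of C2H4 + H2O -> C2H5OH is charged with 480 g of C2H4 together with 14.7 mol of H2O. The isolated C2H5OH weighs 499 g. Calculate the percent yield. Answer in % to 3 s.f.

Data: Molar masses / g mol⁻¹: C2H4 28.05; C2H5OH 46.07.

73.7 %

n(C2H4) = 480.0 / 28.05 = 17.11 mol
n(H2O) = 14.70 mol
n/ν for C2H4 = 17.11/1 = 17.11
n/ν for H2O = 14.70/1 = 14.70
Smallest n/ν is H2O → limiting reagent.
theoretical n(C2H5OH) = (1/1) × 14.70 = 14.70 mol → 677.2 g
% yield = 499 / 677.2 × 100 = 73.69 %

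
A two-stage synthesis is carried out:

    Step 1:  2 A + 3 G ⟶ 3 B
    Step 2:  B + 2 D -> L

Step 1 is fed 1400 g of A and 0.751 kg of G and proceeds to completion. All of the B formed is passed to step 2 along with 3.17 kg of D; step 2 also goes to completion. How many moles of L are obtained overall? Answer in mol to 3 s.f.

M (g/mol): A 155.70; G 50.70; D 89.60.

Step 1:
n(A) = 1400 / 155.70 = 8.992 mol
n(G) = 0.7510×1000 / 50.70 = 14.81 mol
n/ν for A = 8.992/2 = 4.496
n/ν for G = 14.81/3 = 4.937
Smallest n/ν is A → limiting reagent.
n(B) produced = (3/2) × 8.992 = 13.49 mol
Step 2:
n(B) available = 13.49 mol
n(D) = 3.170×1000 / 89.60 = 35.38 mol
n/ν for B = 13.49/1 = 13.49
n/ν for D = 35.38/2 = 17.69
Smallest n/ν is B → limiting reagent.
n(L) = (1/1) × 13.49 = 13.49 mol

13.5 mol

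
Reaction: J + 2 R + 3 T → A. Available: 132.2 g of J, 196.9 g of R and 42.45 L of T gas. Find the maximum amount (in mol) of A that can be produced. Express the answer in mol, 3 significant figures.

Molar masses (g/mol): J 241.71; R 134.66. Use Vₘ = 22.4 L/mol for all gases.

0.547 mol

n(J) = 132.2 / 241.71 = 0.5469 mol
n(R) = 196.9 / 134.66 = 1.462 mol
n(T) = 42.45 / 22.4 = 1.895 mol
n/ν for J = 0.5469/1 = 0.5469
n/ν for R = 1.462/2 = 0.7310
n/ν for T = 1.895/3 = 0.6317
Smallest n/ν is J → limiting reagent.
n(A) = (1/1) × 0.5469 = 0.5469 mol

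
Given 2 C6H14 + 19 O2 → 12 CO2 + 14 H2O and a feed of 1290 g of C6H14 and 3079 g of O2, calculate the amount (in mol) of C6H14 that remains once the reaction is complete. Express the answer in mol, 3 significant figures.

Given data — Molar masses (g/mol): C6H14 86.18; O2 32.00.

4.84 mol

n(C6H14) = 1290 / 86.18 = 14.97 mol
n(O2) = 3079 / 32.00 = 96.22 mol
n/ν → C6H14: 7.485, O2: 5.064; O2 is limiting.
C6H14 consumed = (2/19) × 96.22 = 10.13 mol
C6H14 remaining = 14.97 − 10.13 = 4.840 mol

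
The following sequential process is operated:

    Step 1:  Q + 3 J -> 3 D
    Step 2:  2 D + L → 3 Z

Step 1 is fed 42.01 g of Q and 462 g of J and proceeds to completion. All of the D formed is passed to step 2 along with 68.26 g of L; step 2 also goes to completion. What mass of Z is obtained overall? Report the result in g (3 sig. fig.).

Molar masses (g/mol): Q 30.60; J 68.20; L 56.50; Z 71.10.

258 g

Step 1:
n(Q) = 42.01 / 30.60 = 1.373 mol
n(J) = 462.0 / 68.20 = 6.774 mol
n/ν → Q: 1.373, J: 2.258; Q is limiting.
n(D) produced = (3/1) × 1.373 = 4.119 mol
Step 2:
n(D) available = 4.119 mol
n(L) = 68.26 / 56.50 = 1.208 mol
n/ν → D: 2.060, L: 1.208; L is limiting.
n(Z) = (3/1) × 1.208 = 3.624 mol
mass = 3.624 × 71.10 = 257.7 g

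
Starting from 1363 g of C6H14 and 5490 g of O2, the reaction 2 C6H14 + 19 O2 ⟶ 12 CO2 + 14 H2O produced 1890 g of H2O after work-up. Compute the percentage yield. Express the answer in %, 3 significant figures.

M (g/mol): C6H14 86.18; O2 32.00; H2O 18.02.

94.7 %

n(C6H14) = 1363 / 86.18 = 15.82 mol
n(O2) = 5490 / 32.00 = 171.6 mol
n/ν for C6H14 = 15.82/2 = 7.910
n/ν for O2 = 171.6/19 = 9.032
Smallest n/ν is C6H14 → limiting reagent.
theoretical n(H2O) = (14/2) × 15.82 = 110.7 mol → 1995 g
% yield = 1890 / 1995 × 100 = 94.74 %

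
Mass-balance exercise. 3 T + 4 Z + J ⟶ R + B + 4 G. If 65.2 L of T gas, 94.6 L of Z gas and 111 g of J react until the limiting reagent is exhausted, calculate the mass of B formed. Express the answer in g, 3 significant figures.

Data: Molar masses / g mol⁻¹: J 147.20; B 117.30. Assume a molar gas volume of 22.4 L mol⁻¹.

n(T) = 65.20 / 22.4 = 2.911 mol
n(Z) = 94.60 / 22.4 = 4.223 mol
n(J) = 111.0 / 147.20 = 0.7541 mol
n/ν for T = 2.911/3 = 0.9703
n/ν for Z = 4.223/4 = 1.056
n/ν for J = 0.7541/1 = 0.7541
Smallest n/ν is J → limiting reagent.
n(B) = (1/1) × 0.7541 = 0.7541 mol
mass = 0.7541 × 117.30 = 88.46 g

88.5 g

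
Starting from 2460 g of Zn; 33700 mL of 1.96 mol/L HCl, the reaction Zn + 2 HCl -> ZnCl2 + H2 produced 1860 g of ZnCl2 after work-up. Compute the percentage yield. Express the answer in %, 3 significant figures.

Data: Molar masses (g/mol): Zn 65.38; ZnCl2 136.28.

41.3 %

n(Zn) = 2460 / 65.38 = 37.63 mol
n(HCl) = 1.96 × 33700/1000 = 66.05 mol
n/ν for Zn = 37.63/1 = 37.63
n/ν for HCl = 66.05/2 = 33.03
Smallest n/ν is HCl → limiting reagent.
theoretical n(ZnCl2) = (1/2) × 66.05 = 33.03 mol → 4501 g
% yield = 1860 / 4501 × 100 = 41.32 %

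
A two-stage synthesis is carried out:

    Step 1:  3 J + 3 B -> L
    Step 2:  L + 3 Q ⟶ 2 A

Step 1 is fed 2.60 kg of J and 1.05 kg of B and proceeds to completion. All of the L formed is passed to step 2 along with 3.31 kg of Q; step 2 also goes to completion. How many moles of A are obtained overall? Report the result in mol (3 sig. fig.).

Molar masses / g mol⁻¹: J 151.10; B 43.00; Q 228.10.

9.67 mol

Step 1:
n(J) = 2.600×1000 / 151.10 = 17.21 mol
n(B) = 1.050×1000 / 43.00 = 24.42 mol
n/ν → J: 5.737, B: 8.140; J is limiting.
n(L) produced = (1/3) × 17.21 = 5.737 mol
Step 2:
n(L) available = 5.737 mol
n(Q) = 3.310×1000 / 228.10 = 14.51 mol
n/ν → L: 5.737, Q: 4.837; Q is limiting.
n(A) = (2/3) × 14.51 = 9.673 mol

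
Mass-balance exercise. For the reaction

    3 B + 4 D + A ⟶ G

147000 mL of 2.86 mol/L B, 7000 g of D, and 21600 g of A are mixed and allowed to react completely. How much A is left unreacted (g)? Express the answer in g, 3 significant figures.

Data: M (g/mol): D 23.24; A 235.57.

3860 g

n(B) = 2.86 × 147000/1000 = 420.4 mol
n(D) = 7000 / 23.24 = 301.2 mol
n(A) = 21600 / 235.57 = 91.69 mol
n/ν for B = 420.4/3 = 140.1
n/ν for D = 301.2/4 = 75.30
n/ν for A = 91.69/1 = 91.69
Smallest n/ν is D → limiting reagent.
A consumed = (1/4) × 301.2 = 75.30 mol
A remaining = 91.69 − 75.30 = 16.39 mol
mass = 16.39 × 235.57 = 3861 g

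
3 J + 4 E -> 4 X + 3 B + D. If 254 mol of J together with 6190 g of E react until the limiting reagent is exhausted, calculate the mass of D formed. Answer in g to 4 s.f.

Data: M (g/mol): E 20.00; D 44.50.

n(J) = 254.0 mol
n(E) = 6190 / 20.00 = 309.5 mol
n/ν for J = 254.0/3 = 84.67
n/ν for E = 309.5/4 = 77.38
Smallest n/ν is E → limiting reagent.
n(D) = (1/4) × 309.5 = 77.38 mol
mass = 77.38 × 44.50 = 3443 g

3443 g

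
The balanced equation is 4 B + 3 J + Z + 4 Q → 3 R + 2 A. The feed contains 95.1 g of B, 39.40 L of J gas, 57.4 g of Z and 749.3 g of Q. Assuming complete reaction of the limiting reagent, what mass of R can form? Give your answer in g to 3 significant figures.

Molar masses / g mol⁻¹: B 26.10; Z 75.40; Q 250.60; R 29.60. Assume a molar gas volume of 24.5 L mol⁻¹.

47.6 g

n(B) = 95.10 / 26.10 = 3.644 mol
n(J) = 39.40 / 24.5 = 1.608 mol
n(Z) = 57.40 / 75.40 = 0.7613 mol
n(Q) = 749.3 / 250.60 = 2.990 mol
n/ν for B = 3.644/4 = 0.9110
n/ν for J = 1.608/3 = 0.5360
n/ν for Z = 0.7613/1 = 0.7613
n/ν for Q = 2.990/4 = 0.7475
Smallest n/ν is J → limiting reagent.
n(R) = (3/3) × 1.608 = 1.608 mol
mass = 1.608 × 29.60 = 47.60 g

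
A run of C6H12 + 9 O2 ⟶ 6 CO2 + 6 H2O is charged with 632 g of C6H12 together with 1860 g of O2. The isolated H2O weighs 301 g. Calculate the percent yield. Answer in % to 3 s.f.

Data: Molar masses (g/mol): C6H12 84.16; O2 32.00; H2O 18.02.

n(C6H12) = 632.0 / 84.16 = 7.510 mol
n(O2) = 1860 / 32.00 = 58.13 mol
n/ν for C6H12 = 7.510/1 = 7.510
n/ν for O2 = 58.13/9 = 6.459
Smallest n/ν is O2 → limiting reagent.
theoretical n(H2O) = (6/9) × 58.13 = 38.75 mol → 698.3 g
% yield = 301 / 698.3 × 100 = 43.10 %

43.1 %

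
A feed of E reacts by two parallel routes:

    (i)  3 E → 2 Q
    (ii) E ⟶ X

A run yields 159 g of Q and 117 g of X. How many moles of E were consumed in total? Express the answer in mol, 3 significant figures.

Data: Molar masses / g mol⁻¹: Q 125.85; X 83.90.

n(Q) = 159 / 125.85 = 1.263 mol
n(X) = 117 / 83.90 = 1.395 mol
n(E) via (i) = (3/2)×1.263 = 1.895 mol
n(E) via (ii) = (1/1)×1.395 = 1.395 mol
total n(E) = 1.895 + 1.395 = 3.290 mol

3.29 mol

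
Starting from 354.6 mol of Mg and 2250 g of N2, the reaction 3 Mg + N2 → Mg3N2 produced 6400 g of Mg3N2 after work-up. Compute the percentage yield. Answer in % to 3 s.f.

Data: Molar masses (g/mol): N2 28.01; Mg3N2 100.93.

78.9 %

n(Mg) = 354.6 mol
n(N2) = 2250 / 28.01 = 80.33 mol
n/ν for Mg = 354.6/3 = 118.2
n/ν for N2 = 80.33/1 = 80.33
Smallest n/ν is N2 → limiting reagent.
theoretical n(Mg3N2) = (1/1) × 80.33 = 80.33 mol → 8108 g
% yield = 6400 / 8108 × 100 = 78.93 %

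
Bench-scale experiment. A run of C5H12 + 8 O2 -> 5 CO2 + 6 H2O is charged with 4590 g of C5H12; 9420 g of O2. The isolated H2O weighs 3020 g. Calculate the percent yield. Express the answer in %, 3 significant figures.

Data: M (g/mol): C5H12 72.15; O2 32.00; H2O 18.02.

n(C5H12) = 4590 / 72.15 = 63.62 mol
n(O2) = 9420 / 32.00 = 294.4 mol
n/ν → C5H12: 63.62, O2: 36.80; O2 is limiting.
theoretical n(H2O) = (6/8) × 294.4 = 220.8 mol → 3979 g
% yield = 3020 / 3979 × 100 = 75.90 %

75.9 %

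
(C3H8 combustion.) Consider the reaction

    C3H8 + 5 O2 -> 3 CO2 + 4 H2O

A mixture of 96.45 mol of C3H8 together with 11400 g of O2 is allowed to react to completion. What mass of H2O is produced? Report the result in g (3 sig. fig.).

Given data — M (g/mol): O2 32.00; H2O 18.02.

5140 g

n(C3H8) = 96.45 mol
n(O2) = 11400 / 32.00 = 356.3 mol
n/ν → C3H8: 96.45, O2: 71.26; O2 is limiting.
n(H2O) = (4/5) × 356.3 = 285.0 mol
mass = 285.0 × 18.02 = 5136 g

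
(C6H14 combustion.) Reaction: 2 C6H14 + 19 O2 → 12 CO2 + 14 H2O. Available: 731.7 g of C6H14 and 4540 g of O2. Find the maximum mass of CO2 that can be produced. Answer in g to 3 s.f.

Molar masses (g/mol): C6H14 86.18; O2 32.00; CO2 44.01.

2240 g

n(C6H14) = 731.7 / 86.18 = 8.490 mol
n(O2) = 4540 / 32.00 = 141.9 mol
n/ν for C6H14 = 8.490/2 = 4.245
n/ν for O2 = 141.9/19 = 7.468
Smallest n/ν is C6H14 → limiting reagent.
n(CO2) = (12/2) × 8.490 = 50.94 mol
mass = 50.94 × 44.01 = 2242 g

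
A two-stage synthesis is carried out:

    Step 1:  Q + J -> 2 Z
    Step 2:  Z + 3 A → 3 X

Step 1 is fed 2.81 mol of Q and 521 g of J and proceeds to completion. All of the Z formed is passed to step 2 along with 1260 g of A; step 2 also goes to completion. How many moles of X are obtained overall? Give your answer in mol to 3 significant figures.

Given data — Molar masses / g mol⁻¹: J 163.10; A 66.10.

16.9 mol

Step 1:
n(Q) = 2.810 mol
n(J) = 521.0 / 163.10 = 3.194 mol
n/ν for Q = 2.810/1 = 2.810
n/ν for J = 3.194/1 = 3.194
Smallest n/ν is Q → limiting reagent.
n(Z) produced = (2/1) × 2.810 = 5.620 mol
Step 2:
n(Z) available = 5.620 mol
n(A) = 1260 / 66.10 = 19.06 mol
n/ν for Z = 5.620/1 = 5.620
n/ν for A = 19.06/3 = 6.353
Smallest n/ν is Z → limiting reagent.
n(X) = (3/1) × 5.620 = 16.86 mol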